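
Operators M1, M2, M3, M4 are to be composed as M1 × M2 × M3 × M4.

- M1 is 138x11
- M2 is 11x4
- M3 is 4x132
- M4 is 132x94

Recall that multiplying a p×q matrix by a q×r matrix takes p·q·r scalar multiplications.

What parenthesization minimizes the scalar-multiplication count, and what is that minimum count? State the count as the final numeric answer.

Adjacent pairs: M1M2 = 138·11·4 = 6072; M2M3 = 11·4·132 = 5808; M3M4 = 4·132·94 = 49632.
Length 3: M1..M3: k=1: 0+5808+138·11·132=206184; k=2: 6072+0+138·4·132=78936 → min 78936 | M2..M4: k=2: 0+49632+11·4·94=53768; k=3: 5808+0+11·132·94=142296 → min 53768.
Length 4: M1..M4: k=1: 0+53768+138·11·94=196460; k=2: 6072+49632+138·4·94=107592; k=3: 78936+0+138·132·94=1791240 → min 107592.
Optimal parenthesization: ((M1 × M2) × (M3 × M4)) with cost 107592.

107592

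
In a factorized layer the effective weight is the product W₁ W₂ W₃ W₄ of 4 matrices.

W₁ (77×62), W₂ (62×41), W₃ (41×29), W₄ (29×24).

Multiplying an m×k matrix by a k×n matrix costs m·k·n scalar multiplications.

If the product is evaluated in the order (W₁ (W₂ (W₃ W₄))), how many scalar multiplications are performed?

(W₃ W₄): 41×29 by 29×24 → 41×24, cost 41·29·24 = 28536
(W₂ (W₃ W₄)): 62×41 by 41×24 → 62×24, cost 62·41·24 = 61008; cumulative 89544
(W₁ (W₂ (W₃ W₄))): 77×62 by 62×24 → 77×24, cost 77·62·24 = 114576; cumulative 204120
Total: 204120 scalar multiplications.

204120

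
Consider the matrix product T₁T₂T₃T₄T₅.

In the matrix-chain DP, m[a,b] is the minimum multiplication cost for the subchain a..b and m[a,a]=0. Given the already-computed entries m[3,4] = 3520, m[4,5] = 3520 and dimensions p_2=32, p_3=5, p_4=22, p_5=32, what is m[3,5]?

m[3,5] = min over k∈[3,4] of m[3,k]+m[k+1,5]+p_{2}·p_k·p_{5}.
k=3: 0 + 3520 + 32·5·32 = 8640; k=4: 3520 + 0 + 32·22·32 = 26048.
Minimum: 8640 at k=3.

8640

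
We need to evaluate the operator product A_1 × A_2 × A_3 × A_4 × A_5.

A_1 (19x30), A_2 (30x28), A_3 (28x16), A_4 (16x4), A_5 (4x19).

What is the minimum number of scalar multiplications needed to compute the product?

8876

Adjacent pairs: A_1A_2 = 19·30·28 = 15960; A_2A_3 = 30·28·16 = 13440; A_3A_4 = 28·16·4 = 1792; A_4A_5 = 16·4·19 = 1216.
Length 3: A_1..A_3: k=1: 0+13440+19·30·16=22560; k=2: 15960+0+19·28·16=24472 → min 22560 | A_2..A_4: k=2: 0+1792+30·28·4=5152; k=3: 13440+0+30·16·4=15360 → min 5152 | A_3..A_5: k=3: 0+1216+28·16·19=9728; k=4: 1792+0+28·4·19=3920 → min 3920.
Length 4: A_1..A_4: k=1: 0+5152+19·30·4=7432; k=2: 15960+1792+19·28·4=19880; k=3: 22560+0+19·16·4=23776 → min 7432 | A_2..A_5: k=2: 0+3920+30·28·19=19880; k=3: 13440+1216+30·16·19=23776; k=4: 5152+0+30·4·19=7432 → min 7432.
Length 5: A_1..A_5: k=1: 0+7432+19·30·19=18262; k=2: 15960+3920+19·28·19=29988; k=3: 22560+1216+19·16·19=29552; k=4: 7432+0+19·4·19=8876 → min 8876.
Optimal order: ((A_1 × (A_2 × (A_3 × A_4))) × A_5) with cost 8876.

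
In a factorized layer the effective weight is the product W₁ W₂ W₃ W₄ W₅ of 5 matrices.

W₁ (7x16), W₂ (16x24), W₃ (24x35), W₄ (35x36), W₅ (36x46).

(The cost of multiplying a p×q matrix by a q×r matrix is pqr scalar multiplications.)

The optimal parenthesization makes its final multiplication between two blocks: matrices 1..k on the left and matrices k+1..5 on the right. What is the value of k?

Adjacent pairs: W₁W₂ = 7·16·24 = 2688; W₂W₃ = 16·24·35 = 13440; W₃W₄ = 24·35·36 = 30240; W₄W₅ = 35·36·46 = 57960.
Length 3: W₁..W₃: k=1: 0+13440+7·16·35=17360; k=2: 2688+0+7·24·35=8568 → min 8568 | W₂..W₄: k=2: 0+30240+16·24·36=44064; k=3: 13440+0+16·35·36=33600 → min 33600 | W₃..W₅: k=3: 0+57960+24·35·46=96600; k=4: 30240+0+24·36·46=69984 → min 69984.
Length 4: W₁..W₄: k=1: 0+33600+7·16·36=37632; k=2: 2688+30240+7·24·36=38976; k=3: 8568+0+7·35·36=17388 → min 17388 | W₂..W₅: k=2: 0+69984+16·24·46=87648; k=3: 13440+57960+16·35·46=97160; k=4: 33600+0+16·36·46=60096 → min 60096.
Top-level splits: k=1: (W₁..W₁)·(W₂..W₅) → 0+60096+7·16·46 = 65248; k=2: (W₁..W₂)·(W₃..W₅) → 2688+69984+7·24·46 = 80400; k=3: (W₁..W₃)·(W₄..W₅) → 8568+57960+7·35·46 = 77798; k=4: (W₁..W₄)·(W₅..W₅) → 17388+0+7·36·46 = 28980.
Best split is after W₄, i.e. k = 4.

4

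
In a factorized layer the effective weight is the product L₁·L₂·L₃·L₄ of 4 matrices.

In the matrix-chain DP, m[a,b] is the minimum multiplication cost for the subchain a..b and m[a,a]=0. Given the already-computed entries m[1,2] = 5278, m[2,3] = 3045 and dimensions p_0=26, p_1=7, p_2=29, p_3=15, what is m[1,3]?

m[1,3] = min over k∈[1,2] of m[1,k]+m[k+1,3]+p_{0}·p_k·p_{3}.
k=1: 0 + 3045 + 26·7·15 = 5775; k=2: 5278 + 0 + 26·29·15 = 16588.
Minimum: 5775 at k=1.

5775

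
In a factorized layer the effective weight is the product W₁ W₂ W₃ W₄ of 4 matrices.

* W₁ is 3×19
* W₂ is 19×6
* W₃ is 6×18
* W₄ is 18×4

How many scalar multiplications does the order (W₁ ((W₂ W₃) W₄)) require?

(W₂ W₃): 19×6 by 6×18 → 19×18, cost 19·6·18 = 2052
((W₂ W₃) W₄): 19×18 by 18×4 → 19×4, cost 19·18·4 = 1368; cumulative 3420
(W₁ ((W₂ W₃) W₄)): 3×19 by 19×4 → 3×4, cost 3·19·4 = 228; cumulative 3648
Total: 3648 scalar multiplications.

3648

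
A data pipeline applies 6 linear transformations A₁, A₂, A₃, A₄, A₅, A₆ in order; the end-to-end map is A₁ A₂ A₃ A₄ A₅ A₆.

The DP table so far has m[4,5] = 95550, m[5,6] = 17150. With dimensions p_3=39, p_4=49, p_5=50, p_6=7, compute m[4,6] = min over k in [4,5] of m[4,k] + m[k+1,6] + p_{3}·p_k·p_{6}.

30527

m[4,6] = min over k∈[4,5] of m[4,k]+m[k+1,6]+p_{3}·p_k·p_{6}.
k=4: 0 + 17150 + 39·49·7 = 30527; k=5: 95550 + 0 + 39·50·7 = 109200.
Minimum: 30527 at k=4.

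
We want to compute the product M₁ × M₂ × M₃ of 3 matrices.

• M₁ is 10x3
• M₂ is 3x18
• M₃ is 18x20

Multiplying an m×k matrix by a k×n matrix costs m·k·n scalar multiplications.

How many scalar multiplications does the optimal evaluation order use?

1680

Order (M₁ × (M₂ × M₃)): (M₂ × M₃): 3×18 by 18×20 → 3×20, cost 3·18·20 = 1080; (M₁ × (M₂ × M₃)): 10×3 by 3×20 → 10×20, cost 10·3·20 = 600; cumulative 1680. Total 1680.
Order ((M₁ × M₂) × M₃): (M₁ × M₂): 10×3 by 3×18 → 10×18, cost 10·3·18 = 540; ((M₁ × M₂) × M₃): 10×18 by 18×20 → 10×20, cost 10·18·20 = 3600; cumulative 4140. Total 4140.
Minimum: 1680.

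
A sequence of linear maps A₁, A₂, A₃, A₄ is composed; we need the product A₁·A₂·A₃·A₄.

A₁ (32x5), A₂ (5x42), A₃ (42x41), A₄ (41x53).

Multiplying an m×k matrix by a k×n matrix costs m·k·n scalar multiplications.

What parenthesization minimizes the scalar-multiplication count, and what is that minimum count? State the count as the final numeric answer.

27955

Adjacent pairs: A₁A₂ = 32·5·42 = 6720; A₂A₃ = 5·42·41 = 8610; A₃A₄ = 42·41·53 = 91266.
Length 3: A₁..A₃: k=1: 0+8610+32·5·41=15170; k=2: 6720+0+32·42·41=61824 → min 15170 | A₂..A₄: k=2: 0+91266+5·42·53=102396; k=3: 8610+0+5·41·53=19475 → min 19475.
Length 4: A₁..A₄: k=1: 0+19475+32·5·53=27955; k=2: 6720+91266+32·42·53=169218; k=3: 15170+0+32·41·53=84706 → min 27955.
Optimal parenthesization: (A₁·((A₂·A₃)·A₄)) with cost 27955.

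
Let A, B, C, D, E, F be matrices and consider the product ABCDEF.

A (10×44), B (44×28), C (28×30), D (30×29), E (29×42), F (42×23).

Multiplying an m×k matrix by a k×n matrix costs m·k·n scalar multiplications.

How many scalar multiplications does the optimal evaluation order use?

51260

Adjacent pairs: AB = 10·44·28 = 12320; BC = 44·28·30 = 36960; CD = 28·30·29 = 24360; DE = 30·29·42 = 36540; EF = 29·42·23 = 28014.
Length 3: A..C: k=1: 0+36960+10·44·30=50160; k=2: 12320+0+10·28·30=20720 → min 20720 | B..D: k=2: 0+24360+44·28·29=60088; k=3: 36960+0+44·30·29=75240 → min 60088 | C..E: k=3: 0+36540+28·30·42=71820; k=4: 24360+0+28·29·42=58464 → min 58464 | D..F: k=4: 0+28014+30·29·23=48024; k=5: 36540+0+30·42·23=65520 → min 48024.
Length 4: A..D: k=1: 0+60088+10·44·29=72848; k=2: 12320+24360+10·28·29=44800; k=3: 20720+0+10·30·29=29420 → min 29420 | B..E: k=2: 0+58464+44·28·42=110208; k=3: 36960+36540+44·30·42=128940; k=4: 60088+0+44·29·42=113680 → min 110208 | C..F: k=3: 0+48024+28·30·23=67344; k=4: 24360+28014+28·29·23=71050; k=5: 58464+0+28·42·23=85512 → min 67344.
Length 5: A..E: k=1: 0+110208+10·44·42=128688; k=2: 12320+58464+10·28·42=82544; k=3: 20720+36540+10·30·42=69860; k=4: 29420+0+10·29·42=41600 → min 41600 | B..F: k=2: 0+67344+44·28·23=95680; k=3: 36960+48024+44·30·23=115344; k=4: 60088+28014+44·29·23=117450; k=5: 110208+0+44·42·23=152712 → min 95680.
Length 6: A..F: k=1: 0+95680+10·44·23=105800; k=2: 12320+67344+10·28·23=86104; k=3: 20720+48024+10·30·23=75644; k=4: 29420+28014+10·29·23=64104; k=5: 41600+0+10·42·23=51260 → min 51260.
Optimal order: (((((AB)C)D)E)F) with cost 51260.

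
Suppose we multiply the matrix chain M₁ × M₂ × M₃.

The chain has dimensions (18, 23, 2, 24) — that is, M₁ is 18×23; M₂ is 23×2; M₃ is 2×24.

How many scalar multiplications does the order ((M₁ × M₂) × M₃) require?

(M₁ × M₂): 18×23 by 23×2 → 18×2, cost 18·23·2 = 828
((M₁ × M₂) × M₃): 18×2 by 2×24 → 18×24, cost 18·2·24 = 864; cumulative 1692
Total: 1692 scalar multiplications.

1692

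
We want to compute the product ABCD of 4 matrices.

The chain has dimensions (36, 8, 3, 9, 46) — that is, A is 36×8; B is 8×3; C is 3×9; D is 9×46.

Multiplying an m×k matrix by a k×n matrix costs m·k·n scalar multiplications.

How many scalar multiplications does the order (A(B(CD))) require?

15594

(CD): 3×9 by 9×46 → 3×46, cost 3·9·46 = 1242
(B(CD)): 8×3 by 3×46 → 8×46, cost 8·3·46 = 1104; cumulative 2346
(A(B(CD))): 36×8 by 8×46 → 36×46, cost 36·8·46 = 13248; cumulative 15594
Total: 15594 scalar multiplications.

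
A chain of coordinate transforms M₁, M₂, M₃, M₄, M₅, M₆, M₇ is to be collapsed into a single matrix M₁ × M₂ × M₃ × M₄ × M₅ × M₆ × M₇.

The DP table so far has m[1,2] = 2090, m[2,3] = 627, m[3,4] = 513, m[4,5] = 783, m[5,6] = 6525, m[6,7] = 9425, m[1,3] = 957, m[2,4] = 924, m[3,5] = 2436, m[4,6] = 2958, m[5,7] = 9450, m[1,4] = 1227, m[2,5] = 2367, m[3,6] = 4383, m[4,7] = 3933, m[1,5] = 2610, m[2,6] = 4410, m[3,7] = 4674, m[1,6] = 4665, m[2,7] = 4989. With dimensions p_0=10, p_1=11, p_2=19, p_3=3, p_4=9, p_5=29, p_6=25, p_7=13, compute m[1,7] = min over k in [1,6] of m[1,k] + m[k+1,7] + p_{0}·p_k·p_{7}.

m[1,7] = min over k∈[1,6] of m[1,k]+m[k+1,7]+p_{0}·p_k·p_{7}.
k=1: 0 + 4989 + 10·11·13 = 6419; k=2: 2090 + 4674 + 10·19·13 = 9234; k=3: 957 + 3933 + 10·3·13 = 5280; k=4: 1227 + 9450 + 10·9·13 = 11847; k=5: 2610 + 9425 + 10·29·13 = 15805; k=6: 4665 + 0 + 10·25·13 = 7915.
Minimum: 5280 at k=3.

5280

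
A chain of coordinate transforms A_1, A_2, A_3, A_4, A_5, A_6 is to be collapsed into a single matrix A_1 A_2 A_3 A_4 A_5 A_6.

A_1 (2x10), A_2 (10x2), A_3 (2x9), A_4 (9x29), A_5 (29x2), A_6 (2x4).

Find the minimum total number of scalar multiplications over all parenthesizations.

622

Adjacent pairs: A_1A_2 = 2·10·2 = 40; A_2A_3 = 10·2·9 = 180; A_3A_4 = 2·9·29 = 522; A_4A_5 = 9·29·2 = 522; A_5A_6 = 29·2·4 = 232.
Length 3: A_1..A_3: k=1: 0+180+2·10·9=360; k=2: 40+0+2·2·9=76 → min 76 | A_2..A_4: k=2: 0+522+10·2·29=1102; k=3: 180+0+10·9·29=2790 → min 1102 | A_3..A_5: k=3: 0+522+2·9·2=558; k=4: 522+0+2·29·2=638 → min 558 | A_4..A_6: k=4: 0+232+9·29·4=1276; k=5: 522+0+9·2·4=594 → min 594.
Length 4: A_1..A_4: k=1: 0+1102+2·10·29=1682; k=2: 40+522+2·2·29=678; k=3: 76+0+2·9·29=598 → min 598 | A_2..A_5: k=2: 0+558+10·2·2=598; k=3: 180+522+10·9·2=882; k=4: 1102+0+10·29·2=1682 → min 598 | A_3..A_6: k=3: 0+594+2·9·4=666; k=4: 522+232+2·29·4=986; k=5: 558+0+2·2·4=574 → min 574.
Length 5: A_1..A_5: k=1: 0+598+2·10·2=638; k=2: 40+558+2·2·2=606; k=3: 76+522+2·9·2=634; k=4: 598+0+2·29·2=714 → min 606 | A_2..A_6: k=2: 0+574+10·2·4=654; k=3: 180+594+10·9·4=1134; k=4: 1102+232+10·29·4=2494; k=5: 598+0+10·2·4=678 → min 654.
Length 6: A_1..A_6: k=1: 0+654+2·10·4=734; k=2: 40+574+2·2·4=630; k=3: 76+594+2·9·4=742; k=4: 598+232+2·29·4=1062; k=5: 606+0+2·2·4=622 → min 622.
Optimal order: (((A_1 A_2) (A_3 (A_4 A_5))) A_6) with cost 622.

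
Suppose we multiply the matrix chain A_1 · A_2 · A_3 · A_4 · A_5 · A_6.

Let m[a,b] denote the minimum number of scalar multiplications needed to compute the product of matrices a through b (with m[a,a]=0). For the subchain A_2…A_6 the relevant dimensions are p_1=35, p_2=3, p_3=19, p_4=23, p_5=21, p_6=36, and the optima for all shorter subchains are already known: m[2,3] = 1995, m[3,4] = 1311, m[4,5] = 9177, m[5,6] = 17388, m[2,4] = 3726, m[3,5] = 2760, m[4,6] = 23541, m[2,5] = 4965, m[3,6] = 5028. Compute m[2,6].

m[2,6] = min over k∈[2,5] of m[2,k]+m[k+1,6]+p_{1}·p_k·p_{6}.
k=2: 0 + 5028 + 35·3·36 = 8808; k=3: 1995 + 23541 + 35·19·36 = 49476; k=4: 3726 + 17388 + 35·23·36 = 50094; k=5: 4965 + 0 + 35·21·36 = 31425.
Minimum: 8808 at k=2.

8808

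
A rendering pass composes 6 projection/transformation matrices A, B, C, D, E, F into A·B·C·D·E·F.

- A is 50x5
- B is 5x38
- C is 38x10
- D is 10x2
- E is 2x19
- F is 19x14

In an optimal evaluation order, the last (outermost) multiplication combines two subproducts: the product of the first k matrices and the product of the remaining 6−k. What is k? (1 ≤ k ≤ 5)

Adjacent pairs: AB = 50·5·38 = 9500; BC = 5·38·10 = 1900; CD = 38·10·2 = 760; DE = 10·2·19 = 380; EF = 2·19·14 = 532.
Length 3: A..C: k=1: 0+1900+50·5·10=4400; k=2: 9500+0+50·38·10=28500 → min 4400 | B..D: k=2: 0+760+5·38·2=1140; k=3: 1900+0+5·10·2=2000 → min 1140 | C..E: k=3: 0+380+38·10·19=7600; k=4: 760+0+38·2·19=2204 → min 2204 | D..F: k=4: 0+532+10·2·14=812; k=5: 380+0+10·19·14=3040 → min 812.
Length 4: A..D: k=1: 0+1140+50·5·2=1640; k=2: 9500+760+50·38·2=14060; k=3: 4400+0+50·10·2=5400 → min 1640 | B..E: k=2: 0+2204+5·38·19=5814; k=3: 1900+380+5·10·19=3230; k=4: 1140+0+5·2·19=1330 → min 1330 | C..F: k=3: 0+812+38·10·14=6132; k=4: 760+532+38·2·14=2356; k=5: 2204+0+38·19·14=12312 → min 2356.
Length 5: A..E: k=1: 0+1330+50·5·19=6080; k=2: 9500+2204+50·38·19=47804; k=3: 4400+380+50·10·19=14280; k=4: 1640+0+50·2·19=3540 → min 3540 | B..F: k=2: 0+2356+5·38·14=5016; k=3: 1900+812+5·10·14=3412; k=4: 1140+532+5·2·14=1812; k=5: 1330+0+5·19·14=2660 → min 1812.
Top-level splits: k=1: (A..A)·(B..F) → 0+1812+50·5·14 = 5312; k=2: (A..B)·(C..F) → 9500+2356+50·38·14 = 38456; k=3: (A..C)·(D..F) → 4400+812+50·10·14 = 12212; k=4: (A..D)·(E..F) → 1640+532+50·2·14 = 3572; k=5: (A..E)·(F..F) → 3540+0+50·19·14 = 16840.
Best split is after D, i.e. k = 4.

4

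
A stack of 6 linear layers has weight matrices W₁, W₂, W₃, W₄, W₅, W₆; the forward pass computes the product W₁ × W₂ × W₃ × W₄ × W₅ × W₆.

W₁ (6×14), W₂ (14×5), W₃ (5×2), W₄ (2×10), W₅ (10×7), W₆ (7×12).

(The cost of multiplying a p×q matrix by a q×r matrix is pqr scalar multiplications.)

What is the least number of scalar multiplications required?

Adjacent pairs: W₁W₂ = 6·14·5 = 420; W₂W₃ = 14·5·2 = 140; W₃W₄ = 5·2·10 = 100; W₄W₅ = 2·10·7 = 140; W₅W₆ = 10·7·12 = 840.
Length 3: W₁..W₃: k=1: 0+140+6·14·2=308; k=2: 420+0+6·5·2=480 → min 308 | W₂..W₄: k=2: 0+100+14·5·10=800; k=3: 140+0+14·2·10=420 → min 420 | W₃..W₅: k=3: 0+140+5·2·7=210; k=4: 100+0+5·10·7=450 → min 210 | W₄..W₆: k=4: 0+840+2·10·12=1080; k=5: 140+0+2·7·12=308 → min 308.
Length 4: W₁..W₄: k=1: 0+420+6·14·10=1260; k=2: 420+100+6·5·10=820; k=3: 308+0+6·2·10=428 → min 428 | W₂..W₅: k=2: 0+210+14·5·7=700; k=3: 140+140+14·2·7=476; k=4: 420+0+14·10·7=1400 → min 476 | W₃..W₆: k=3: 0+308+5·2·12=428; k=4: 100+840+5·10·12=1540; k=5: 210+0+5·7·12=630 → min 428.
Length 5: W₁..W₅: k=1: 0+476+6·14·7=1064; k=2: 420+210+6·5·7=840; k=3: 308+140+6·2·7=532; k=4: 428+0+6·10·7=848 → min 532 | W₂..W₆: k=2: 0+428+14·5·12=1268; k=3: 140+308+14·2·12=784; k=4: 420+840+14·10·12=2940; k=5: 476+0+14·7·12=1652 → min 784.
Length 6: W₁..W₆: k=1: 0+784+6·14·12=1792; k=2: 420+428+6·5·12=1208; k=3: 308+308+6·2·12=760; k=4: 428+840+6·10·12=1988; k=5: 532+0+6·7·12=1036 → min 760.
Optimal order: ((W₁ × (W₂ × W₃)) × ((W₄ × W₅) × W₆)) with cost 760.

760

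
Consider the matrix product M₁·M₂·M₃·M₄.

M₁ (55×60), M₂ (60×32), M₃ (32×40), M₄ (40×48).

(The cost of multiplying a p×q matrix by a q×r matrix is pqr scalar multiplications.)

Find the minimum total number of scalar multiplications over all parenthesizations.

Adjacent pairs: M₁M₂ = 55·60·32 = 105600; M₂M₃ = 60·32·40 = 76800; M₃M₄ = 32·40·48 = 61440.
Length 3: M₁..M₃: k=1: 0+76800+55·60·40=208800; k=2: 105600+0+55·32·40=176000 → min 176000 | M₂..M₄: k=2: 0+61440+60·32·48=153600; k=3: 76800+0+60·40·48=192000 → min 153600.
Length 4: M₁..M₄: k=1: 0+153600+55·60·48=312000; k=2: 105600+61440+55·32·48=251520; k=3: 176000+0+55·40·48=281600 → min 251520.
Optimal order: ((M₁·M₂)·(M₃·M₄)) with cost 251520.

251520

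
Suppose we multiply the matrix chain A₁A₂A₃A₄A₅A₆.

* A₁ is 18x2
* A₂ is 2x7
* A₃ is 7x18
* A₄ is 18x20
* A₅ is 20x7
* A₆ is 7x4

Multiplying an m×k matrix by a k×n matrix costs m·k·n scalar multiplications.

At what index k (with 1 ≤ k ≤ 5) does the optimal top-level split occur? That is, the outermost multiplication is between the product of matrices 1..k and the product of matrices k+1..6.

Adjacent pairs: A₁A₂ = 18·2·7 = 252; A₂A₃ = 2·7·18 = 252; A₃A₄ = 7·18·20 = 2520; A₄A₅ = 18·20·7 = 2520; A₅A₆ = 20·7·4 = 560.
Length 3: A₁..A₃: k=1: 0+252+18·2·18=900; k=2: 252+0+18·7·18=2520 → min 900 | A₂..A₄: k=2: 0+2520+2·7·20=2800; k=3: 252+0+2·18·20=972 → min 972 | A₃..A₅: k=3: 0+2520+7·18·7=3402; k=4: 2520+0+7·20·7=3500 → min 3402 | A₄..A₆: k=4: 0+560+18·20·4=2000; k=5: 2520+0+18·7·4=3024 → min 2000.
Length 4: A₁..A₄: k=1: 0+972+18·2·20=1692; k=2: 252+2520+18·7·20=5292; k=3: 900+0+18·18·20=7380 → min 1692 | A₂..A₅: k=2: 0+3402+2·7·7=3500; k=3: 252+2520+2·18·7=3024; k=4: 972+0+2·20·7=1252 → min 1252 | A₃..A₆: k=3: 0+2000+7·18·4=2504; k=4: 2520+560+7·20·4=3640; k=5: 3402+0+7·7·4=3598 → min 2504.
Length 5: A₁..A₅: k=1: 0+1252+18·2·7=1504; k=2: 252+3402+18·7·7=4536; k=3: 900+2520+18·18·7=5688; k=4: 1692+0+18·20·7=4212 → min 1504 | A₂..A₆: k=2: 0+2504+2·7·4=2560; k=3: 252+2000+2·18·4=2396; k=4: 972+560+2·20·4=1692; k=5: 1252+0+2·7·4=1308 → min 1308.
Top-level splits: k=1: (A₁..A₁)·(A₂..A₆) → 0+1308+18·2·4 = 1452; k=2: (A₁..A₂)·(A₃..A₆) → 252+2504+18·7·4 = 3260; k=3: (A₁..A₃)·(A₄..A₆) → 900+2000+18·18·4 = 4196; k=4: (A₁..A₄)·(A₅..A₆) → 1692+560+18·20·4 = 3692; k=5: (A₁..A₅)·(A₆..A₆) → 1504+0+18·7·4 = 2008.
Best split is after A₁, i.e. k = 1.

1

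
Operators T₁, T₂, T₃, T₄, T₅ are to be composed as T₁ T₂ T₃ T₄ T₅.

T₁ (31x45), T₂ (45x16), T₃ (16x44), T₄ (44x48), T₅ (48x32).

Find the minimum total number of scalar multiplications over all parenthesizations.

Adjacent pairs: T₁T₂ = 31·45·16 = 22320; T₂T₃ = 45·16·44 = 31680; T₃T₄ = 16·44·48 = 33792; T₄T₅ = 44·48·32 = 67584.
Length 3: T₁..T₃: k=1: 0+31680+31·45·44=93060; k=2: 22320+0+31·16·44=44144 → min 44144 | T₂..T₄: k=2: 0+33792+45·16·48=68352; k=3: 31680+0+45·44·48=126720 → min 68352 | T₃..T₅: k=3: 0+67584+16·44·32=90112; k=4: 33792+0+16·48·32=58368 → min 58368.
Length 4: T₁..T₄: k=1: 0+68352+31·45·48=135312; k=2: 22320+33792+31·16·48=79920; k=3: 44144+0+31·44·48=109616 → min 79920 | T₂..T₅: k=2: 0+58368+45·16·32=81408; k=3: 31680+67584+45·44·32=162624; k=4: 68352+0+45·48·32=137472 → min 81408.
Length 5: T₁..T₅: k=1: 0+81408+31·45·32=126048; k=2: 22320+58368+31·16·32=96560; k=3: 44144+67584+31·44·32=155376; k=4: 79920+0+31·48·32=127536 → min 96560.
Optimal order: ((T₁ T₂) ((T₃ T₄) T₅)) with cost 96560.

96560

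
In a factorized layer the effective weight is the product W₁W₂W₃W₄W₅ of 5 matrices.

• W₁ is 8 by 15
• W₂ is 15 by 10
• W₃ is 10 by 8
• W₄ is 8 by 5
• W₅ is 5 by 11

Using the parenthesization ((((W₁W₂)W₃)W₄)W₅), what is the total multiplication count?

2600

(W₁W₂): 8×15 by 15×10 → 8×10, cost 8·15·10 = 1200
((W₁W₂)W₃): 8×10 by 10×8 → 8×8, cost 8·10·8 = 640; cumulative 1840
(((W₁W₂)W₃)W₄): 8×8 by 8×5 → 8×5, cost 8·8·5 = 320; cumulative 2160
((((W₁W₂)W₃)W₄)W₅): 8×5 by 5×11 → 8×11, cost 8·5·11 = 440; cumulative 2600
Total: 2600 scalar multiplications.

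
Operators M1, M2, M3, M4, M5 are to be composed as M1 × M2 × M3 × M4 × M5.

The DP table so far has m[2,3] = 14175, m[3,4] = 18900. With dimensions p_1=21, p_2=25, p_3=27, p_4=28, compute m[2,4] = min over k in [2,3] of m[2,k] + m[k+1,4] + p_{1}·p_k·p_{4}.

m[2,4] = min over k∈[2,3] of m[2,k]+m[k+1,4]+p_{1}·p_k·p_{4}.
k=2: 0 + 18900 + 21·25·28 = 33600; k=3: 14175 + 0 + 21·27·28 = 30051.
Minimum: 30051 at k=3.

30051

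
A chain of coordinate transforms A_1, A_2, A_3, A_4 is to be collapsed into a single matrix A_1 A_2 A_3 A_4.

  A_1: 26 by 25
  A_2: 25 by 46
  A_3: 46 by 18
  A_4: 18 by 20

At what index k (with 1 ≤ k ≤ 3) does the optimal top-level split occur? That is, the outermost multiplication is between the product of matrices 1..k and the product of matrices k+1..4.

3

Adjacent pairs: A_1A_2 = 26·25·46 = 29900; A_2A_3 = 25·46·18 = 20700; A_3A_4 = 46·18·20 = 16560.
Length 3: A_1..A_3: k=1: 0+20700+26·25·18=32400; k=2: 29900+0+26·46·18=51428 → min 32400 | A_2..A_4: k=2: 0+16560+25·46·20=39560; k=3: 20700+0+25·18·20=29700 → min 29700.
Top-level splits: k=1: (A_1..A_1)·(A_2..A_4) → 0+29700+26·25·20 = 42700; k=2: (A_1..A_2)·(A_3..A_4) → 29900+16560+26·46·20 = 70380; k=3: (A_1..A_3)·(A_4..A_4) → 32400+0+26·18·20 = 41760.
Best split is after A_3, i.e. k = 3.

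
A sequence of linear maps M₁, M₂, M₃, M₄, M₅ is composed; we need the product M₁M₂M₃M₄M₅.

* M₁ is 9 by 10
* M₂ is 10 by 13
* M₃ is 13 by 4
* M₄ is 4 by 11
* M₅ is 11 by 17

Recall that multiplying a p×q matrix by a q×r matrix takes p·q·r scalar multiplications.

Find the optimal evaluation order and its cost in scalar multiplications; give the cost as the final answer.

Adjacent pairs: M₁M₂ = 9·10·13 = 1170; M₂M₃ = 10·13·4 = 520; M₃M₄ = 13·4·11 = 572; M₄M₅ = 4·11·17 = 748.
Length 3: M₁..M₃: k=1: 0+520+9·10·4=880; k=2: 1170+0+9·13·4=1638 → min 880 | M₂..M₄: k=2: 0+572+10·13·11=2002; k=3: 520+0+10·4·11=960 → min 960 | M₃..M₅: k=3: 0+748+13·4·17=1632; k=4: 572+0+13·11·17=3003 → min 1632.
Length 4: M₁..M₄: k=1: 0+960+9·10·11=1950; k=2: 1170+572+9·13·11=3029; k=3: 880+0+9·4·11=1276 → min 1276 | M₂..M₅: k=2: 0+1632+10·13·17=3842; k=3: 520+748+10·4·17=1948; k=4: 960+0+10·11·17=2830 → min 1948.
Length 5: M₁..M₅: k=1: 0+1948+9·10·17=3478; k=2: 1170+1632+9·13·17=4791; k=3: 880+748+9·4·17=2240; k=4: 1276+0+9·11·17=2959 → min 2240.
Optimal parenthesization: ((M₁(M₂M₃))(M₄M₅)) with cost 2240.

2240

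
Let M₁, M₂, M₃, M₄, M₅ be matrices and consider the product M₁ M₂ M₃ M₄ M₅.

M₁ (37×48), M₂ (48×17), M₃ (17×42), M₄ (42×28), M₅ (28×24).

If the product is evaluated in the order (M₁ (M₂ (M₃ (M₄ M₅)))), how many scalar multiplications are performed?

107568

(M₄ M₅): 42×28 by 28×24 → 42×24, cost 42·28·24 = 28224
(M₃ (M₄ M₅)): 17×42 by 42×24 → 17×24, cost 17·42·24 = 17136; cumulative 45360
(M₂ (M₃ (M₄ M₅))): 48×17 by 17×24 → 48×24, cost 48·17·24 = 19584; cumulative 64944
(M₁ (M₂ (M₃ (M₄ M₅)))): 37×48 by 48×24 → 37×24, cost 37·48·24 = 42624; cumulative 107568
Total: 107568 scalar multiplications.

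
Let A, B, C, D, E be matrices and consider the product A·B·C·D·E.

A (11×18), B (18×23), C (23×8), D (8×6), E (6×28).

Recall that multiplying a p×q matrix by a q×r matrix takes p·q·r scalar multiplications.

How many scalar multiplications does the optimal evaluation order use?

Adjacent pairs: AB = 11·18·23 = 4554; BC = 18·23·8 = 3312; CD = 23·8·6 = 1104; DE = 8·6·28 = 1344.
Length 3: A..C: k=1: 0+3312+11·18·8=4896; k=2: 4554+0+11·23·8=6578 → min 4896 | B..D: k=2: 0+1104+18·23·6=3588; k=3: 3312+0+18·8·6=4176 → min 3588 | C..E: k=3: 0+1344+23·8·28=6496; k=4: 1104+0+23·6·28=4968 → min 4968.
Length 4: A..D: k=1: 0+3588+11·18·6=4776; k=2: 4554+1104+11·23·6=7176; k=3: 4896+0+11·8·6=5424 → min 4776 | B..E: k=2: 0+4968+18·23·28=16560; k=3: 3312+1344+18·8·28=8688; k=4: 3588+0+18·6·28=6612 → min 6612.
Length 5: A..E: k=1: 0+6612+11·18·28=12156; k=2: 4554+4968+11·23·28=16606; k=3: 4896+1344+11·8·28=8704; k=4: 4776+0+11·6·28=6624 → min 6624.
Optimal order: ((A·(B·(C·D)))·E) with cost 6624.

6624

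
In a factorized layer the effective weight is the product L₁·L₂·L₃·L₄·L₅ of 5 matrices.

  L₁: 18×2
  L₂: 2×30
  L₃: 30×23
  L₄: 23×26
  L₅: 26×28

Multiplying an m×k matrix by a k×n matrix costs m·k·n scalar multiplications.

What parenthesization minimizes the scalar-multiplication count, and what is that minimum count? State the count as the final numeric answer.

Adjacent pairs: L₁L₂ = 18·2·30 = 1080; L₂L₃ = 2·30·23 = 1380; L₃L₄ = 30·23·26 = 17940; L₄L₅ = 23·26·28 = 16744.
Length 3: L₁..L₃: k=1: 0+1380+18·2·23=2208; k=2: 1080+0+18·30·23=13500 → min 2208 | L₂..L₄: k=2: 0+17940+2·30·26=19500; k=3: 1380+0+2·23·26=2576 → min 2576 | L₃..L₅: k=3: 0+16744+30·23·28=36064; k=4: 17940+0+30·26·28=39780 → min 36064.
Length 4: L₁..L₄: k=1: 0+2576+18·2·26=3512; k=2: 1080+17940+18·30·26=33060; k=3: 2208+0+18·23·26=12972 → min 3512 | L₂..L₅: k=2: 0+36064+2·30·28=37744; k=3: 1380+16744+2·23·28=19412; k=4: 2576+0+2·26·28=4032 → min 4032.
Length 5: L₁..L₅: k=1: 0+4032+18·2·28=5040; k=2: 1080+36064+18·30·28=52264; k=3: 2208+16744+18·23·28=30544; k=4: 3512+0+18·26·28=16616 → min 5040.
Optimal parenthesization: (L₁·(((L₂·L₃)·L₄)·L₅)) with cost 5040.

5040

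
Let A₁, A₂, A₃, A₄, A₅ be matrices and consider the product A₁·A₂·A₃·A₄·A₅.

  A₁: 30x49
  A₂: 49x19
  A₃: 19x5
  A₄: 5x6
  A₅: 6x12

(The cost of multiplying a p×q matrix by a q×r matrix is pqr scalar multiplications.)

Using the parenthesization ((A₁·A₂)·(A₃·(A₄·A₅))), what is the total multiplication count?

(A₁·A₂): 30×49 by 49×19 → 30×19, cost 30·49·19 = 27930
(A₄·A₅): 5×6 by 6×12 → 5×12, cost 5·6·12 = 360
(A₃·(A₄·A₅)): 19×5 by 5×12 → 19×12, cost 19·5·12 = 1140; cumulative 1500
((A₁·A₂)·(A₃·(A₄·A₅))): 30×19 by 19×12 → 30×12, cost 30·19·12 = 6840; cumulative 36270
Total: 36270 scalar multiplications.

36270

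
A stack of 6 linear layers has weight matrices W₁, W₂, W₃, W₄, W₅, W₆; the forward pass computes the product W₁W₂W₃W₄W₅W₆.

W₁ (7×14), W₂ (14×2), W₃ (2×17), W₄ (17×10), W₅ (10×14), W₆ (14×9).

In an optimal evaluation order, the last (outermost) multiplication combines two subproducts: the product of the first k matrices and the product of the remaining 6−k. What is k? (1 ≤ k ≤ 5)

2

Adjacent pairs: W₁W₂ = 7·14·2 = 196; W₂W₃ = 14·2·17 = 476; W₃W₄ = 2·17·10 = 340; W₄W₅ = 17·10·14 = 2380; W₅W₆ = 10·14·9 = 1260.
Length 3: W₁..W₃: k=1: 0+476+7·14·17=2142; k=2: 196+0+7·2·17=434 → min 434 | W₂..W₄: k=2: 0+340+14·2·10=620; k=3: 476+0+14·17·10=2856 → min 620 | W₃..W₅: k=3: 0+2380+2·17·14=2856; k=4: 340+0+2·10·14=620 → min 620 | W₄..W₆: k=4: 0+1260+17·10·9=2790; k=5: 2380+0+17·14·9=4522 → min 2790.
Length 4: W₁..W₄: k=1: 0+620+7·14·10=1600; k=2: 196+340+7·2·10=676; k=3: 434+0+7·17·10=1624 → min 676 | W₂..W₅: k=2: 0+620+14·2·14=1012; k=3: 476+2380+14·17·14=6188; k=4: 620+0+14·10·14=2580 → min 1012 | W₃..W₆: k=3: 0+2790+2·17·9=3096; k=4: 340+1260+2·10·9=1780; k=5: 620+0+2·14·9=872 → min 872.
Length 5: W₁..W₅: k=1: 0+1012+7·14·14=2384; k=2: 196+620+7·2·14=1012; k=3: 434+2380+7·17·14=4480; k=4: 676+0+7·10·14=1656 → min 1012 | W₂..W₆: k=2: 0+872+14·2·9=1124; k=3: 476+2790+14·17·9=5408; k=4: 620+1260+14·10·9=3140; k=5: 1012+0+14·14·9=2776 → min 1124.
Top-level splits: k=1: (W₁..W₁)·(W₂..W₆) → 0+1124+7·14·9 = 2006; k=2: (W₁..W₂)·(W₃..W₆) → 196+872+7·2·9 = 1194; k=3: (W₁..W₃)·(W₄..W₆) → 434+2790+7·17·9 = 4295; k=4: (W₁..W₄)·(W₅..W₆) → 676+1260+7·10·9 = 2566; k=5: (W₁..W₅)·(W₆..W₆) → 1012+0+7·14·9 = 1894.
Best split is after W₂, i.e. k = 2.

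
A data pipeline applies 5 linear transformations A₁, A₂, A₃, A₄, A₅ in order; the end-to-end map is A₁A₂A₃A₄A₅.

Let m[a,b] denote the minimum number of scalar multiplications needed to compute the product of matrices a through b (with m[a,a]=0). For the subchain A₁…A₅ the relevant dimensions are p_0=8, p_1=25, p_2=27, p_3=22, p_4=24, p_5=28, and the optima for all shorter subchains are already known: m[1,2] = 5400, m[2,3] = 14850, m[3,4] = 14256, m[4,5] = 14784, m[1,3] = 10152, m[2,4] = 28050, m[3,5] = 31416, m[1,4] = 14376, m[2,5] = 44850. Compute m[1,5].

19752

m[1,5] = min over k∈[1,4] of m[1,k]+m[k+1,5]+p_{0}·p_k·p_{5}.
k=1: 0 + 44850 + 8·25·28 = 50450; k=2: 5400 + 31416 + 8·27·28 = 42864; k=3: 10152 + 14784 + 8·22·28 = 29864; k=4: 14376 + 0 + 8·24·28 = 19752.
Minimum: 19752 at k=4.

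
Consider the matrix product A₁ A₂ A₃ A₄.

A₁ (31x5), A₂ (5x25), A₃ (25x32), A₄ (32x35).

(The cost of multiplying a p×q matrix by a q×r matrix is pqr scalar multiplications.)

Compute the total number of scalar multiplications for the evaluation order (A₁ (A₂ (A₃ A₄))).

37800

(A₃ A₄): 25×32 by 32×35 → 25×35, cost 25·32·35 = 28000
(A₂ (A₃ A₄)): 5×25 by 25×35 → 5×35, cost 5·25·35 = 4375; cumulative 32375
(A₁ (A₂ (A₃ A₄))): 31×5 by 5×35 → 31×35, cost 31·5·35 = 5425; cumulative 37800
Total: 37800 scalar multiplications.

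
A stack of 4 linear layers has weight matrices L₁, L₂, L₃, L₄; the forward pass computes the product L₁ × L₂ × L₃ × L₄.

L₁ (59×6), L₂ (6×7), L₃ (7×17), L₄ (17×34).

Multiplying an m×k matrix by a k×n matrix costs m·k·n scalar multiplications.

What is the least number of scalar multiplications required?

Adjacent pairs: L₁L₂ = 59·6·7 = 2478; L₂L₃ = 6·7·17 = 714; L₃L₄ = 7·17·34 = 4046.
Length 3: L₁..L₃: k=1: 0+714+59·6·17=6732; k=2: 2478+0+59·7·17=9499 → min 6732 | L₂..L₄: k=2: 0+4046+6·7·34=5474; k=3: 714+0+6·17·34=4182 → min 4182.
Length 4: L₁..L₄: k=1: 0+4182+59·6·34=16218; k=2: 2478+4046+59·7·34=20566; k=3: 6732+0+59·17·34=40834 → min 16218.
Optimal order: (L₁ × ((L₂ × L₃) × L₄)) with cost 16218.

16218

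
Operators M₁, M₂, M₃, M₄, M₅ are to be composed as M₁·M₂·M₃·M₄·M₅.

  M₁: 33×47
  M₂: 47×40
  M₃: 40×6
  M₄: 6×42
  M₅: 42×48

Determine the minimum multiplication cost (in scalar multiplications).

Adjacent pairs: M₁M₂ = 33·47·40 = 62040; M₂M₃ = 47·40·6 = 11280; M₃M₄ = 40·6·42 = 10080; M₄M₅ = 6·42·48 = 12096.
Length 3: M₁..M₃: k=1: 0+11280+33·47·6=20586; k=2: 62040+0+33·40·6=69960 → min 20586 | M₂..M₄: k=2: 0+10080+47·40·42=89040; k=3: 11280+0+47·6·42=23124 → min 23124 | M₃..M₅: k=3: 0+12096+40·6·48=23616; k=4: 10080+0+40·42·48=90720 → min 23616.
Length 4: M₁..M₄: k=1: 0+23124+33·47·42=88266; k=2: 62040+10080+33·40·42=127560; k=3: 20586+0+33·6·42=28902 → min 28902 | M₂..M₅: k=2: 0+23616+47·40·48=113856; k=3: 11280+12096+47·6·48=36912; k=4: 23124+0+47·42·48=117876 → min 36912.
Length 5: M₁..M₅: k=1: 0+36912+33·47·48=111360; k=2: 62040+23616+33·40·48=149016; k=3: 20586+12096+33·6·48=42186; k=4: 28902+0+33·42·48=95430 → min 42186.
Optimal order: ((M₁·(M₂·M₃))·(M₄·M₅)) with cost 42186.

42186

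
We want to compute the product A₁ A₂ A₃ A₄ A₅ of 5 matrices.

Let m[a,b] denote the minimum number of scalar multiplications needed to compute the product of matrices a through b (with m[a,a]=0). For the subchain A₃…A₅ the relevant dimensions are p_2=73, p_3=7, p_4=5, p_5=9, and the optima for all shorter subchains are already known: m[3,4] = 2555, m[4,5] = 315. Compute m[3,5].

4914

m[3,5] = min over k∈[3,4] of m[3,k]+m[k+1,5]+p_{2}·p_k·p_{5}.
k=3: 0 + 315 + 73·7·9 = 4914; k=4: 2555 + 0 + 73·5·9 = 5840.
Minimum: 4914 at k=3.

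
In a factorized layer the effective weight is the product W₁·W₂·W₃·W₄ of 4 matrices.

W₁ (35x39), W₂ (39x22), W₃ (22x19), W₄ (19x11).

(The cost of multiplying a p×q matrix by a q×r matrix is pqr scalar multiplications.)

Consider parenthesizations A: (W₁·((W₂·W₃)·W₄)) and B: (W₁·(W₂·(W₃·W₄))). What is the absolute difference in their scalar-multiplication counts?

Order A = (W₁·((W₂·W₃)·W₄)): (W₂·W₃): 39×22 by 22×19 → 39×19, cost 39·22·19 = 16302; ((W₂·W₃)·W₄): 39×19 by 19×11 → 39×11, cost 39·19·11 = 8151; cumulative 24453; (W₁·((W₂·W₃)·W₄)): 35×39 by 39×11 → 35×11, cost 35·39·11 = 15015; cumulative 39468. Total 39468.
Order B = (W₁·(W₂·(W₃·W₄))): (W₃·W₄): 22×19 by 19×11 → 22×11, cost 22·19·11 = 4598; (W₂·(W₃·W₄)): 39×22 by 22×11 → 39×11, cost 39·22·11 = 9438; cumulative 14036; (W₁·(W₂·(W₃·W₄))): 35×39 by 39×11 → 35×11, cost 35·39·11 = 15015; cumulative 29051. Total 29051.
Difference: |39468 − 29051| = 10417.

10417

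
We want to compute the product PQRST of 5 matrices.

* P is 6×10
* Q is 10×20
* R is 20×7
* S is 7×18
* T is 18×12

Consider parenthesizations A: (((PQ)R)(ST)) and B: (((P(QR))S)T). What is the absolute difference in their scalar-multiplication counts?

Order A = (((PQ)R)(ST)): (PQ): 6×10 by 10×20 → 6×20, cost 6·10·20 = 1200; ((PQ)R): 6×20 by 20×7 → 6×7, cost 6·20·7 = 840; cumulative 2040; (ST): 7×18 by 18×12 → 7×12, cost 7·18·12 = 1512; (((PQ)R)(ST)): 6×7 by 7×12 → 6×12, cost 6·7·12 = 504; cumulative 4056. Total 4056.
Order B = (((P(QR))S)T): (QR): 10×20 by 20×7 → 10×7, cost 10·20·7 = 1400; (P(QR)): 6×10 by 10×7 → 6×7, cost 6·10·7 = 420; cumulative 1820; ((P(QR))S): 6×7 by 7×18 → 6×18, cost 6·7·18 = 756; cumulative 2576; (((P(QR))S)T): 6×18 by 18×12 → 6×12, cost 6·18·12 = 1296; cumulative 3872. Total 3872.
Difference: |4056 − 3872| = 184.

184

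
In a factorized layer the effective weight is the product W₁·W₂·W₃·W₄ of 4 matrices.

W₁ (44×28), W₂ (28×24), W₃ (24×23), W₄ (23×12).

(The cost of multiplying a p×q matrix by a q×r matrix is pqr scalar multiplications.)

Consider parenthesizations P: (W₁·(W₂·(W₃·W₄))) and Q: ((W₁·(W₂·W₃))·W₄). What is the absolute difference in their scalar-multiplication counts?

Order P = (W₁·(W₂·(W₃·W₄))): (W₃·W₄): 24×23 by 23×12 → 24×12, cost 24·23·12 = 6624; (W₂·(W₃·W₄)): 28×24 by 24×12 → 28×12, cost 28·24·12 = 8064; cumulative 14688; (W₁·(W₂·(W₃·W₄))): 44×28 by 28×12 → 44×12, cost 44·28·12 = 14784; cumulative 29472. Total 29472.
Order Q = ((W₁·(W₂·W₃))·W₄): (W₂·W₃): 28×24 by 24×23 → 28×23, cost 28·24·23 = 15456; (W₁·(W₂·W₃)): 44×28 by 28×23 → 44×23, cost 44·28·23 = 28336; cumulative 43792; ((W₁·(W₂·W₃))·W₄): 44×23 by 23×12 → 44×12, cost 44·23·12 = 12144; cumulative 55936. Total 55936.
Difference: |29472 − 55936| = 26464.

26464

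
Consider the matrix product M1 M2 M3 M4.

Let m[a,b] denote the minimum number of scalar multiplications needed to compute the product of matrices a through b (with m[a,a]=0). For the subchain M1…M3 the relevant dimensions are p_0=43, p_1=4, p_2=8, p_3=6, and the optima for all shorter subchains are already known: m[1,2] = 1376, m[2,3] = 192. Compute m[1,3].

m[1,3] = min over k∈[1,2] of m[1,k]+m[k+1,3]+p_{0}·p_k·p_{3}.
k=1: 0 + 192 + 43·4·6 = 1224; k=2: 1376 + 0 + 43·8·6 = 3440.
Minimum: 1224 at k=1.

1224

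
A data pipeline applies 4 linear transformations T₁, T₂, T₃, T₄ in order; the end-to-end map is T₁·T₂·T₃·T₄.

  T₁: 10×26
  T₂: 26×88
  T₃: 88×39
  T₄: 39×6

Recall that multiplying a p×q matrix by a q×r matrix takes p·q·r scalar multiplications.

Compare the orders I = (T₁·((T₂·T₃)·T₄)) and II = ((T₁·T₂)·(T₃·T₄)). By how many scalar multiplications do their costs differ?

Order I = (T₁·((T₂·T₃)·T₄)): (T₂·T₃): 26×88 by 88×39 → 26×39, cost 26·88·39 = 89232; ((T₂·T₃)·T₄): 26×39 by 39×6 → 26×6, cost 26·39·6 = 6084; cumulative 95316; (T₁·((T₂·T₃)·T₄)): 10×26 by 26×6 → 10×6, cost 10·26·6 = 1560; cumulative 96876. Total 96876.
Order II = ((T₁·T₂)·(T₃·T₄)): (T₁·T₂): 10×26 by 26×88 → 10×88, cost 10·26·88 = 22880; (T₃·T₄): 88×39 by 39×6 → 88×6, cost 88·39·6 = 20592; ((T₁·T₂)·(T₃·T₄)): 10×88 by 88×6 → 10×6, cost 10·88·6 = 5280; cumulative 48752. Total 48752.
Difference: |96876 − 48752| = 48124.

48124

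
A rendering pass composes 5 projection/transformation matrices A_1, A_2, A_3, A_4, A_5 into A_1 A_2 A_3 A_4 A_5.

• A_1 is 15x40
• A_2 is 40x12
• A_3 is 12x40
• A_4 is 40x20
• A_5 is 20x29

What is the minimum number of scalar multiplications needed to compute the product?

Adjacent pairs: A_1A_2 = 15·40·12 = 7200; A_2A_3 = 40·12·40 = 19200; A_3A_4 = 12·40·20 = 9600; A_4A_5 = 40·20·29 = 23200.
Length 3: A_1..A_3: k=1: 0+19200+15·40·40=43200; k=2: 7200+0+15·12·40=14400 → min 14400 | A_2..A_4: k=2: 0+9600+40·12·20=19200; k=3: 19200+0+40·40·20=51200 → min 19200 | A_3..A_5: k=3: 0+23200+12·40·29=37120; k=4: 9600+0+12·20·29=16560 → min 16560.
Length 4: A_1..A_4: k=1: 0+19200+15·40·20=31200; k=2: 7200+9600+15·12·20=20400; k=3: 14400+0+15·40·20=26400 → min 20400 | A_2..A_5: k=2: 0+16560+40·12·29=30480; k=3: 19200+23200+40·40·29=88800; k=4: 19200+0+40·20·29=42400 → min 30480.
Length 5: A_1..A_5: k=1: 0+30480+15·40·29=47880; k=2: 7200+16560+15·12·29=28980; k=3: 14400+23200+15·40·29=55000; k=4: 20400+0+15·20·29=29100 → min 28980.
Optimal order: ((A_1 A_2) ((A_3 A_4) A_5)) with cost 28980.

28980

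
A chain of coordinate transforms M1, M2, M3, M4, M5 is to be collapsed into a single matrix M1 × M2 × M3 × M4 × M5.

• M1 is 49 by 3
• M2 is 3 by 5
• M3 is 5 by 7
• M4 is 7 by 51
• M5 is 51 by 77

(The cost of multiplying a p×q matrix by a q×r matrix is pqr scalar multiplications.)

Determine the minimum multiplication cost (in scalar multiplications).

24276

Adjacent pairs: M1M2 = 49·3·5 = 735; M2M3 = 3·5·7 = 105; M3M4 = 5·7·51 = 1785; M4M5 = 7·51·77 = 27489.
Length 3: M1..M3: k=1: 0+105+49·3·7=1134; k=2: 735+0+49·5·7=2450 → min 1134 | M2..M4: k=2: 0+1785+3·5·51=2550; k=3: 105+0+3·7·51=1176 → min 1176 | M3..M5: k=3: 0+27489+5·7·77=30184; k=4: 1785+0+5·51·77=21420 → min 21420.
Length 4: M1..M4: k=1: 0+1176+49·3·51=8673; k=2: 735+1785+49·5·51=15015; k=3: 1134+0+49·7·51=18627 → min 8673 | M2..M5: k=2: 0+21420+3·5·77=22575; k=3: 105+27489+3·7·77=29211; k=4: 1176+0+3·51·77=12957 → min 12957.
Length 5: M1..M5: k=1: 0+12957+49·3·77=24276; k=2: 735+21420+49·5·77=41020; k=3: 1134+27489+49·7·77=55034; k=4: 8673+0+49·51·77=201096 → min 24276.
Optimal order: (M1 × (((M2 × M3) × M4) × M5)) with cost 24276.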